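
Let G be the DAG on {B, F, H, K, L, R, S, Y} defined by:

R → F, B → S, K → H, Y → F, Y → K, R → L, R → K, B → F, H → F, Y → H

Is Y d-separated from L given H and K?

Enumerating the 6 paths from Y to L and testing each for blocking by {H, K}:
Path 1: Y → H → F ← R → L
  H is a chain here and H is conditioned on, so the path is blocked at H.
Path 2: Y → H ← K ← R → L
  K is a chain here and K is conditioned on, so the path is blocked at K.
Path 3: Y → F ← H ← K ← R → L
  F is a collider here and neither F nor any of its descendants is conditioned on, so the collider stays closed — the path is blocked at F.
Path 4: Y → F ← R → L
  F is a collider here and neither F nor any of its descendants is conditioned on, so the collider stays closed — the path is blocked at F.
Path 5: Y → K → H → F ← R → L
  K is a chain here and K is conditioned on, so the path is blocked at K.
Path 6: Y → K ← R → L
  K is a collider and K is conditioned on, which opens it; R is a fork and R is not conditioned on — no node blocks this path, so it is active.
Because an active path exists, Y and L are not d-separated.

No — Y and L are not d-separated given {H, K}.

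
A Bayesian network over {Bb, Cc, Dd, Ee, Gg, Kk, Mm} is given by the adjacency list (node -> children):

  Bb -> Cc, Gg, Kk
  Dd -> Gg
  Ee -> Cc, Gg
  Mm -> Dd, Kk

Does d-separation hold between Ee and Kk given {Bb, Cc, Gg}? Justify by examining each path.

4 paths connect Ee and Kk; each must be blocked for d-separation to hold:
Path 1: Ee → Gg ← Bb → Kk
  Bb is a fork here and Bb is conditioned on, so the path is blocked at Bb.
Path 2: Ee → Gg ← Dd ← Mm → Kk
  Gg is a collider and Gg is conditioned on, which opens it; Dd is a chain and Dd is not conditioned on; Mm is a fork and Mm is not conditioned on — no node blocks this path, so it is active.
Path 3: Ee → Cc ← Bb → Kk
  Bb is a fork here and Bb is conditioned on, so the path is blocked at Bb.
Path 4: Ee → Cc ← Bb → Gg ← Dd ← Mm → Kk
  Bb is a fork here and Bb is conditioned on, so the path is blocked at Bb.
At least one path is unblocked, so d-separation fails.

No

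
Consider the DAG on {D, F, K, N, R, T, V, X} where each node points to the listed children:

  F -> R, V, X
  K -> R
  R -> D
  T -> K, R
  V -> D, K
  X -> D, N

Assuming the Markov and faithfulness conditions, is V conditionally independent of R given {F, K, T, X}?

Yes

6 paths connect V and R; each must be blocked for d-separation to hold:
  1. V ← F → X → D ← R — F:fork[blocks]; X:chain[blocks]; D:collider[blocks] ⇒ blocked
  2. V ← F → R — F:fork[blocks] ⇒ blocked
  3. V → D ← X ← F → R — D:collider[blocks]; X:chain[blocks]; F:fork[blocks] ⇒ blocked
  4. V → D ← R — D:collider[blocks] ⇒ blocked
  5. V → K ← T → R — K:collider[open]; T:fork[blocks] ⇒ blocked
  6. V → K → R — K:chain[blocks] ⇒ blocked
Since every path is blocked, d-separation holds.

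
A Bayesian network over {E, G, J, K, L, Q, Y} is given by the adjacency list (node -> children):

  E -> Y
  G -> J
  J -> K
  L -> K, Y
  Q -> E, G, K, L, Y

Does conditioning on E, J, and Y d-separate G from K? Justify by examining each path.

No

5 paths connect G and K; each must be blocked for d-separation to hold:
Path 1: G → J → K
  J is a chain here and J is conditioned on, so the path is blocked at J.
Path 2: G ← Q → E → Y ← L → K
  E is a chain here and E is conditioned on, so the path is blocked at E.
Path 3: G ← Q → K
  Q is a fork and Q is not conditioned on — no node blocks this path, so it is active.
Path 4: G ← Q → Y ← L → K
  Q is a fork and Q is not conditioned on; Y is a collider and Y is conditioned on, which opens it; L is a fork and L is not conditioned on — no node blocks this path, so it is active.
Path 5: G ← Q → L → K
  Q is a fork and Q is not conditioned on; L is a chain and L is not conditioned on — no node blocks this path, so it is active.
At least one path is unblocked, so d-separation fails.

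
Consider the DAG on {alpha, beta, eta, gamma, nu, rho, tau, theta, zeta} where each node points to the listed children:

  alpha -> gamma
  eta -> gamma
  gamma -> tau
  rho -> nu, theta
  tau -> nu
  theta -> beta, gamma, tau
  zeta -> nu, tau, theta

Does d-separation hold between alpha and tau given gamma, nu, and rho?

No

6 paths connect alpha and tau; each must be blocked for d-separation to hold:
Path 1: alpha → gamma ← theta ← rho → nu ← zeta → tau
  rho is a fork here and rho is conditioned on, so the path is blocked at rho.
Path 2: alpha → gamma ← theta ← rho → nu ← tau
  rho is a fork here and rho is conditioned on, so the path is blocked at rho.
Path 3: alpha → gamma ← theta ← zeta → nu ← tau
  gamma is a collider and gamma is conditioned on, which opens it; theta is a chain and theta is not conditioned on; zeta is a fork and zeta is not conditioned on; nu is a collider and nu is conditioned on, which opens it — no node blocks this path, so it is active.
Path 4: alpha → gamma ← theta ← zeta → tau
  gamma is a collider and gamma is conditioned on, which opens it; theta is a chain and theta is not conditioned on; zeta is a fork and zeta is not conditioned on — no node blocks this path, so it is active.
Path 5: alpha → gamma ← theta → tau
  gamma is a collider and gamma is conditioned on, which opens it; theta is a fork and theta is not conditioned on — no node blocks this path, so it is active.
Path 6: alpha → gamma → tau
  gamma is a chain here and gamma is conditioned on, so the path is blocked at gamma.
Because an active path exists, alpha and tau are not d-separated.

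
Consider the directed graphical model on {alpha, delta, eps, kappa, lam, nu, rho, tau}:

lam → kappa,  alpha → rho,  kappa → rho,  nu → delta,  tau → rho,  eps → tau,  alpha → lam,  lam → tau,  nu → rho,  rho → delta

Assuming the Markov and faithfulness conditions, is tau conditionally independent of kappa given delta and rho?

No

There are 4 undirected paths between tau and kappa; checking each against the conditioning set {delta, rho}:
Path 1: tau ← lam → kappa
  lam is a fork and lam is not conditioned on — no node blocks this path, so it is active.
Path 2: tau ← lam ← alpha → rho ← kappa
  lam is a chain and lam is not conditioned on; alpha is a fork and alpha is not conditioned on; rho is a collider and rho is conditioned on, which opens it — no node blocks this path, so it is active.
Path 3: tau → rho ← kappa
  rho is a collider and rho is conditioned on, which opens it — no node blocks this path, so it is active.
Path 4: tau → rho ← alpha → lam → kappa
  rho is a collider and rho is conditioned on, which opens it; alpha is a fork and alpha is not conditioned on; lam is a chain and lam is not conditioned on — no node blocks this path, so it is active.
Since the path tau ← lam → kappa is active, tau and kappa are not d-separated given {delta, rho}.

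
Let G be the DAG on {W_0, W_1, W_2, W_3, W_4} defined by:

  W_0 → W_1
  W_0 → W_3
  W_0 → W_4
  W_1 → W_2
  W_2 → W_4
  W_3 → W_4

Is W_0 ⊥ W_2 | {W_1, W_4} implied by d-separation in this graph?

We examine all 3 paths between W_0 and W_2:
Path 1: W_0 → W_4 ← W_2
  W_4 is a collider and W_4 is conditioned on, which opens it — no node blocks this path, so it is active.
Path 2: W_0 → W_3 → W_4 ← W_2
  W_3 is a chain and W_3 is not conditioned on; W_4 is a collider and W_4 is conditioned on, which opens it — no node blocks this path, so it is active.
Path 3: W_0 → W_1 → W_2
  W_1 is a chain here and W_1 is conditioned on, so the path is blocked at W_1.
Since the path W_0 → W_4 ← W_2 is active, W_0 and W_2 are not d-separated given {W_1, W_4}.

No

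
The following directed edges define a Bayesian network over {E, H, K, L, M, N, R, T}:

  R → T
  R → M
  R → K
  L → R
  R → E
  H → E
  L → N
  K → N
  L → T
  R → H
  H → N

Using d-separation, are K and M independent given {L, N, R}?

Yes — K and M are d-separated given {L, N, R}.

Enumerating the 5 paths from K to M and testing each for blocking by {L, N, R}:
Path 1: K ← R → M
  R is a fork here and R is conditioned on, so the path is blocked at R.
Path 2: K → N ← H ← R → M
  R is a fork here and R is conditioned on, so the path is blocked at R.
Path 3: K → N ← H → E ← R → M
  E is a collider here and neither E nor any of its descendants is conditioned on, so the collider stays closed — the path is blocked at E.
Path 4: K → N ← L → T ← R → M
  L is a fork here and L is conditioned on, so the path is blocked at L.
Path 5: K → N ← L → R → M
  L is a fork here and L is conditioned on, so the path is blocked at L.
All paths are blocked; K ⊥ M | {L, N, R} holds.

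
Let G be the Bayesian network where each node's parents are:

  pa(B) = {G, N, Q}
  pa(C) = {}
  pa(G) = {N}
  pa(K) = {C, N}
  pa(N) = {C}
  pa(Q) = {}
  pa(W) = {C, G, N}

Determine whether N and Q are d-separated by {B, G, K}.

Enumerating the 5 paths from N to Q and testing each for blocking by {B, G, K}:
  1. N → W ← G → B ← Q — W:collider[blocks]; G:fork[blocks]; B:collider[open] ⇒ blocked
  2. N → G → B ← Q — G:chain[blocks]; B:collider[open] ⇒ blocked
  3. N → K ← C → W ← G → B ← Q — K:collider[open]; C:fork[open]; W:collider[blocks]; G:fork[blocks]; B:collider[open] ⇒ blocked
  4. N ← C → W ← G → B ← Q — C:fork[open]; W:collider[blocks]; G:fork[blocks]; B:collider[open] ⇒ blocked
  5. N → B ← Q — B:collider[open] ⇒ active
At least one path is unblocked, so d-separation fails.

No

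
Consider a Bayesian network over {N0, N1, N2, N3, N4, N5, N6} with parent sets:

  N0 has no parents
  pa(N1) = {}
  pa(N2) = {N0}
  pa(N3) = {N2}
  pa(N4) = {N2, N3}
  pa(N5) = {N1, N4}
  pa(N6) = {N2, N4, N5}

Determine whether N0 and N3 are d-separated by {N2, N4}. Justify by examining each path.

There are 4 undirected paths between N0 and N3; checking each against the conditioning set {N2, N4}:
Path 1: N0 → N2 → N4 ← N3
  N2 is a chain here and N2 is conditioned on, so the path is blocked at N2.
Path 2: N0 → N2 → N3
  N2 is a chain here and N2 is conditioned on, so the path is blocked at N2.
Path 3: N0 → N2 → N6 ← N4 ← N3
  N2 is a chain here and N2 is conditioned on, so the path is blocked at N2.
Path 4: N0 → N2 → N6 ← N5 ← N4 ← N3
  N2 is a chain here and N2 is conditioned on, so the path is blocked at N2.
Since every path is blocked, d-separation holds.

Yes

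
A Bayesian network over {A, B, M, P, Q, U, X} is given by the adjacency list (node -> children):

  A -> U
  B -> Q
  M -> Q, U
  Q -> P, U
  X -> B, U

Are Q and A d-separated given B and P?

Yes — Q and A are d-separated given {B, P}.

3 paths connect Q and A; each must be blocked for d-separation to hold:
Path 1: Q → U ← A
  U is a collider here and neither U nor any of its descendants is conditioned on, so the collider stays closed — the path is blocked at U.
Path 2: Q ← B ← X → U ← A
  B is a chain here and B is conditioned on, so the path is blocked at B.
Path 3: Q ← M → U ← A
  U is a collider here and neither U nor any of its descendants is conditioned on, so the collider stays closed — the path is blocked at U.
Every path is blocked, so Q and A are d-separated given {B, P}.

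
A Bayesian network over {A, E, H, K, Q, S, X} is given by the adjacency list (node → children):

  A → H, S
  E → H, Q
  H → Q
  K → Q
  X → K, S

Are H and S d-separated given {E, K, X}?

3 paths connect H and S; each must be blocked for d-separation to hold:
Path 1: H → Q ← K ← X → S
  Q is a collider here and neither Q nor any of its descendants is conditioned on, so the collider stays closed — the path is blocked at Q.
Path 2: H ← E → Q ← K ← X → S
  E is a fork here and E is conditioned on, so the path is blocked at E.
Path 3: H ← A → S
  A is a fork and A is not conditioned on — no node blocks this path, so it is active.
At least one path is unblocked, so d-separation fails.

No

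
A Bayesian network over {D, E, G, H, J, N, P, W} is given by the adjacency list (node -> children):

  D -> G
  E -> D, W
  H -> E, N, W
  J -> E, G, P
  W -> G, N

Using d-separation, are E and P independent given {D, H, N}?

No

Enumerating the 5 paths from E to P and testing each for blocking by {D, H, N}:
  1. E ← J → P — J:fork[open] ⇒ active
  2. E → W → G ← J → P — W:chain[open]; G:collider[blocks]; J:fork[open] ⇒ blocked
  3. E ← H → W → G ← J → P — H:fork[blocks]; W:chain[open]; G:collider[blocks]; J:fork[open] ⇒ blocked
  4. E ← H → N ← W → G ← J → P — H:fork[blocks]; N:collider[open]; W:fork[open]; G:collider[blocks]; J:fork[open] ⇒ blocked
  5. E → D → G ← J → P — D:chain[blocks]; G:collider[blocks]; J:fork[open] ⇒ blocked
Because an active path exists, E and P are not d-separated.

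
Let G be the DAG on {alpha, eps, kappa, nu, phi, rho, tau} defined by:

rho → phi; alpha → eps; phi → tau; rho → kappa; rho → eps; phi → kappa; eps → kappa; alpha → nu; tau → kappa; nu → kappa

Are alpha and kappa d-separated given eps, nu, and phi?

Enumerating the 5 paths from alpha to kappa and testing each for blocking by {eps, nu, phi}:
  1. alpha → eps → kappa — eps:chain[blocks] ⇒ blocked
  2. alpha → eps ← rho → kappa — eps:collider[open]; rho:fork[open] ⇒ active
  3. alpha → eps ← rho → phi → kappa — eps:collider[open]; rho:fork[open]; phi:chain[blocks] ⇒ blocked
  4. alpha → eps ← rho → phi → tau → kappa — eps:collider[open]; rho:fork[open]; phi:chain[blocks]; tau:chain[open] ⇒ blocked
  5. alpha → nu → kappa — nu:chain[blocks] ⇒ blocked
Since the path alpha → eps ← rho → kappa is active, alpha and kappa are not d-separated given {eps, nu, phi}.

No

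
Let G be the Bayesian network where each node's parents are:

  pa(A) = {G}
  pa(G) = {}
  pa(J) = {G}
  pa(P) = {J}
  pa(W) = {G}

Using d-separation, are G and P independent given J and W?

There is one path between G and P:
Path 1: G → J → P
  J is a chain here and J is conditioned on, so the path is blocked at J.
Every path is blocked, so G and P are d-separated given {J, W}.

Yes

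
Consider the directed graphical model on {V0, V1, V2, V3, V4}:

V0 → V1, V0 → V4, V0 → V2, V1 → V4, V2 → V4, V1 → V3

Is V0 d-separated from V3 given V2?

No — V0 and V3 are not d-separated given {V2}.

There are 3 undirected paths between V0 and V3; checking each against the conditioning set {V2}:
Path 1: V0 → V4 ← V1 → V3
  V4 is a collider here and neither V4 nor any of its descendants is conditioned on, so the collider stays closed — the path is blocked at V4.
Path 2: V0 → V2 → V4 ← V1 → V3
  V2 is a chain here and V2 is conditioned on, so the path is blocked at V2.
Path 3: V0 → V1 → V3
  V1 is a chain and V1 is not conditioned on — no node blocks this path, so it is active.
Since the path V0 → V1 → V3 is active, V0 and V3 are not d-separated given {V2}.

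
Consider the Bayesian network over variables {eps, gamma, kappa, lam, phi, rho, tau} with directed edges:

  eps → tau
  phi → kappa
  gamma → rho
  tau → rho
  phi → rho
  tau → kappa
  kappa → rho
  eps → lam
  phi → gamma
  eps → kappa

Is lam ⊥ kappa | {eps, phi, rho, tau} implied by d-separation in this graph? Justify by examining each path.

We examine all 5 paths between lam and kappa:
Path 1: lam ← eps → kappa
  eps is a fork here and eps is conditioned on, so the path is blocked at eps.
Path 2: lam ← eps → tau → kappa
  eps is a fork here and eps is conditioned on, so the path is blocked at eps.
Path 3: lam ← eps → tau → rho ← phi → kappa
  eps is a fork here and eps is conditioned on, so the path is blocked at eps.
Path 4: lam ← eps → tau → rho ← gamma ← phi → kappa
  eps is a fork here and eps is conditioned on, so the path is blocked at eps.
Path 5: lam ← eps → tau → rho ← kappa
  eps is a fork here and eps is conditioned on, so the path is blocked at eps.
All paths are blocked; lam ⊥ kappa | {eps, phi, rho, tau} holds.

Yes — lam and kappa are d-separated given {eps, phi, rho, tau}.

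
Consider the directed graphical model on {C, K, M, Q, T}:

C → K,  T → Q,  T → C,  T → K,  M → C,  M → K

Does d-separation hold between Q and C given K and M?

No

3 paths connect Q and C; each must be blocked for d-separation to hold:
Path 1: Q ← T → C
  T is a fork and T is not conditioned on — no node blocks this path, so it is active.
Path 2: Q ← T → K ← M → C
  M is a fork here and M is conditioned on, so the path is blocked at M.
Path 3: Q ← T → K ← C
  T is a fork and T is not conditioned on; K is a collider and K is conditioned on, which opens it — no node blocks this path, so it is active.
Since the path Q ← T → C is active, Q and C are not d-separated given {K, M}.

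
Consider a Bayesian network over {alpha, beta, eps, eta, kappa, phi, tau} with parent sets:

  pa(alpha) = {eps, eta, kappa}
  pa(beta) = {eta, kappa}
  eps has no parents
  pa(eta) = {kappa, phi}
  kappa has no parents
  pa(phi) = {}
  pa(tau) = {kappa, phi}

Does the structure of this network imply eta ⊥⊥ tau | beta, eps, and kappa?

No

Enumerating the 4 paths from eta to tau and testing each for blocking by {beta, eps, kappa}:
Path 1: eta → alpha ← kappa → tau
  alpha is a collider here and neither alpha nor any of its descendants is conditioned on, so the collider stays closed — the path is blocked at alpha.
Path 2: eta → beta ← kappa → tau
  kappa is a fork here and kappa is conditioned on, so the path is blocked at kappa.
Path 3: eta ← phi → tau
  phi is a fork and phi is not conditioned on — no node blocks this path, so it is active.
Path 4: eta ← kappa → tau
  kappa is a fork here and kappa is conditioned on, so the path is blocked at kappa.
Because an active path exists, eta and tau are not d-separated.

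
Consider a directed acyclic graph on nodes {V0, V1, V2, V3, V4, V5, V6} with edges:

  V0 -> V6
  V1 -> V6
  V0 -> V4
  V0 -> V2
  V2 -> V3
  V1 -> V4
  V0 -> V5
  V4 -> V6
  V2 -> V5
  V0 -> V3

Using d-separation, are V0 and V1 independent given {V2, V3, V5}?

Yes — V0 and V1 are d-separated given {V2, V3, V5}.

4 paths connect V0 and V1; each must be blocked for d-separation to hold:
Path 1: V0 → V6 ← V1
  V6 is a collider here and neither V6 nor any of its descendants is conditioned on, so the collider stays closed — the path is blocked at V6.
Path 2: V0 → V6 ← V4 ← V1
  V6 is a collider here and neither V6 nor any of its descendants is conditioned on, so the collider stays closed — the path is blocked at V6.
Path 3: V0 → V4 → V6 ← V1
  V6 is a collider here and neither V6 nor any of its descendants is conditioned on, so the collider stays closed — the path is blocked at V6.
Path 4: V0 → V4 ← V1
  V4 is a collider here and neither V4 nor any of its descendants is conditioned on, so the collider stays closed — the path is blocked at V4.
All paths are blocked; V0 ⊥ V1 | {V2, V3, V5} holds.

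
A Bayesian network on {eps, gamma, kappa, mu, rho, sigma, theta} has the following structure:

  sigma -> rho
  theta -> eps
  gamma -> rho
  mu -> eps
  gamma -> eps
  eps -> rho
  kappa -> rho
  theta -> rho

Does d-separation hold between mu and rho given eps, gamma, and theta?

Yes — mu and rho are d-separated given {eps, gamma, theta}.

Enumerating the 3 paths from mu to rho and testing each for blocking by {eps, gamma, theta}:
  1. mu → eps → rho — eps:chain[blocks] ⇒ blocked
  2. mu → eps ← theta → rho — eps:collider[open]; theta:fork[blocks] ⇒ blocked
  3. mu → eps ← gamma → rho — eps:collider[open]; gamma:fork[blocks] ⇒ blocked
Every path is blocked, so mu and rho are d-separated given {eps, gamma, theta}.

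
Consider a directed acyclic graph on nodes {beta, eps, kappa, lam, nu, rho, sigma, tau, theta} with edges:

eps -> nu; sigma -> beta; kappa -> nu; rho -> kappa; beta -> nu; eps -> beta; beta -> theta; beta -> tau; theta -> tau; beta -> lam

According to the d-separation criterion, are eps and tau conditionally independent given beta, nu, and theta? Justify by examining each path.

Yes — eps and tau are d-separated given {beta, nu, theta}.

There are 4 undirected paths between eps and tau; checking each against the conditioning set {beta, nu, theta}:
Path 1: eps → nu ← beta → tau
  beta is a fork here and beta is conditioned on, so the path is blocked at beta.
Path 2: eps → nu ← beta → theta → tau
  beta is a fork here and beta is conditioned on, so the path is blocked at beta.
Path 3: eps → beta → tau
  beta is a chain here and beta is conditioned on, so the path is blocked at beta.
Path 4: eps → beta → theta → tau
  beta is a chain here and beta is conditioned on, so the path is blocked at beta.
Every path is blocked, so eps and tau are d-separated given {beta, nu, theta}.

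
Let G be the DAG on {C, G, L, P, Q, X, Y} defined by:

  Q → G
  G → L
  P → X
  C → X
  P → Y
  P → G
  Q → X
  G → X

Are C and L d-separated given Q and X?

We examine all 3 paths between C and L:
Path 1: C → X ← Q → G → L
  Q is a fork here and Q is conditioned on, so the path is blocked at Q.
Path 2: C → X ← P → G → L
  X is a collider and X is conditioned on, which opens it; P is a fork and P is not conditioned on; G is a chain and G is not conditioned on — no node blocks this path, so it is active.
Path 3: C → X ← G → L
  X is a collider and X is conditioned on, which opens it; G is a fork and G is not conditioned on — no node blocks this path, so it is active.
Because an active path exists, C and L are not d-separated.

No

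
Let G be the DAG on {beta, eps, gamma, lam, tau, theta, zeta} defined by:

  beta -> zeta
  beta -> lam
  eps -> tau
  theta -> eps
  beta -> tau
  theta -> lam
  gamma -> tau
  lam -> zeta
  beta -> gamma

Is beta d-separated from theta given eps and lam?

No — beta and theta are not d-separated given {eps, lam}.

We examine all 4 paths between beta and theta:
Path 1: beta → tau ← eps ← theta
  tau is a collider here and neither tau nor any of its descendants is conditioned on, so the collider stays closed — the path is blocked at tau.
Path 2: beta → lam ← theta
  lam is a collider and lam is conditioned on, which opens it — no node blocks this path, so it is active.
Path 3: beta → zeta ← lam ← theta
  zeta is a collider here and neither zeta nor any of its descendants is conditioned on, so the collider stays closed — the path is blocked at zeta.
Path 4: beta → gamma → tau ← eps ← theta
  tau is a collider here and neither tau nor any of its descendants is conditioned on, so the collider stays closed — the path is blocked at tau.
Because an active path exists, beta and theta are not d-separated.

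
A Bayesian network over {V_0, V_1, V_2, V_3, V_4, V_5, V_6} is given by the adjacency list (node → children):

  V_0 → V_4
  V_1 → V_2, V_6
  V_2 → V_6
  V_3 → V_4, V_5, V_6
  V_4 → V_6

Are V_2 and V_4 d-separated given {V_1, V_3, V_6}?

No

We examine all 4 paths between V_2 and V_4:
  1. V_2 → V_6 ← V_4 — V_6:collider[open] ⇒ active
  2. V_2 → V_6 ← V_3 → V_4 — V_6:collider[open]; V_3:fork[blocks] ⇒ blocked
  3. V_2 ← V_1 → V_6 ← V_4 — V_1:fork[blocks]; V_6:collider[open] ⇒ blocked
  4. V_2 ← V_1 → V_6 ← V_3 → V_4 — V_1:fork[blocks]; V_6:collider[open]; V_3:fork[blocks] ⇒ blocked
Since the path V_2 → V_6 ← V_4 is active, V_2 and V_4 are not d-separated given {V_1, V_3, V_6}.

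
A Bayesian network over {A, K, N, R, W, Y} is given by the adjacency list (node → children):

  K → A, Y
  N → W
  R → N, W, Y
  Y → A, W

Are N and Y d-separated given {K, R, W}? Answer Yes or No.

No

We examine all 4 paths between N and Y:
Path 1: N ← R → W ← Y
  R is a fork here and R is conditioned on, so the path is blocked at R.
Path 2: N ← R → Y
  R is a fork here and R is conditioned on, so the path is blocked at R.
Path 3: N → W ← R → Y
  R is a fork here and R is conditioned on, so the path is blocked at R.
Path 4: N → W ← Y
  W is a collider and W is conditioned on, which opens it — no node blocks this path, so it is active.
At least one path is unblocked, so d-separation fails.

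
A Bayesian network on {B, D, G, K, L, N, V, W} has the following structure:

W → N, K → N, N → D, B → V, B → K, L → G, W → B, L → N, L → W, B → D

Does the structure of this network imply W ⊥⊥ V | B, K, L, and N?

5 paths connect W and V; each must be blocked for d-separation to hold:
Path 1: W → B → V
  B is a chain here and B is conditioned on, so the path is blocked at B.
Path 2: W → N → D ← B → V
  N is a chain here and N is conditioned on, so the path is blocked at N.
Path 3: W → N ← K ← B → V
  K is a chain here and K is conditioned on, so the path is blocked at K.
Path 4: W ← L → N → D ← B → V
  L is a fork here and L is conditioned on, so the path is blocked at L.
Path 5: W ← L → N ← K ← B → V
  L is a fork here and L is conditioned on, so the path is blocked at L.
All paths are blocked; W ⊥ V | {B, K, L, N} holds.

Yes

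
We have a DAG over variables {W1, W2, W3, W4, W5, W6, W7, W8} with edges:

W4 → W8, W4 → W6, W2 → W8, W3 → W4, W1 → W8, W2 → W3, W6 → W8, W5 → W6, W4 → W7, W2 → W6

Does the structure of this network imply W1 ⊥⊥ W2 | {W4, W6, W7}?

There are 5 undirected paths between W1 and W2; checking each against the conditioning set {W4, W6, W7}:
Path 1: W1 → W8 ← W4 ← W3 ← W2
  W8 is a collider here and neither W8 nor any of its descendants is conditioned on, so the collider stays closed — the path is blocked at W8.
Path 2: W1 → W8 ← W4 → W6 ← W2
  W8 is a collider here and neither W8 nor any of its descendants is conditioned on, so the collider stays closed — the path is blocked at W8.
Path 3: W1 → W8 ← W2
  W8 is a collider here and neither W8 nor any of its descendants is conditioned on, so the collider stays closed — the path is blocked at W8.
Path 4: W1 → W8 ← W6 ← W4 ← W3 ← W2
  W8 is a collider here and neither W8 nor any of its descendants is conditioned on, so the collider stays closed — the path is blocked at W8.
Path 5: W1 → W8 ← W6 ← W2
  W8 is a collider here and neither W8 nor any of its descendants is conditioned on, so the collider stays closed — the path is blocked at W8.
Since every path is blocked, d-separation holds.

Yes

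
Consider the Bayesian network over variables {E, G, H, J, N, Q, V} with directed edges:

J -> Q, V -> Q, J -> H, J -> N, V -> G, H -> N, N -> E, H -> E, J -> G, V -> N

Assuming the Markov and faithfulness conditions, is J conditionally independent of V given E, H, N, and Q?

Enumerating the 5 paths from J to V and testing each for blocking by {E, H, N, Q}:
Path 1: J → N ← V
  N is a collider and N is conditioned on, which opens it — no node blocks this path, so it is active.
Path 2: J → H → N ← V
  H is a chain here and H is conditioned on, so the path is blocked at H.
Path 3: J → H → E ← N ← V
  H is a chain here and H is conditioned on, so the path is blocked at H.
Path 4: J → Q ← V
  Q is a collider and Q is conditioned on, which opens it — no node blocks this path, so it is active.
Path 5: J → G ← V
  G is a collider here and neither G nor any of its descendants is conditioned on, so the collider stays closed — the path is blocked at G.
Since the path J → N ← V is active, J and V are not d-separated given {E, H, N, Q}.

No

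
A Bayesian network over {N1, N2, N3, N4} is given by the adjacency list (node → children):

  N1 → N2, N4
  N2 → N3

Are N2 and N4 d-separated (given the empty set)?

The only undirected path from N2 to N4 is:
  1. N2 ← N1 → N4 — N1:fork[open] ⇒ active
Because an active path exists, N2 and N4 are not d-separated.

No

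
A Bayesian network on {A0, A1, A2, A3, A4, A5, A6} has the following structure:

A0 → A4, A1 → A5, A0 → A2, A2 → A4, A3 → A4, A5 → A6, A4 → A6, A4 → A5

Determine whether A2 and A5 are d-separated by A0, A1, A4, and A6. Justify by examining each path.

Yes — A2 and A5 are d-separated given {A0, A1, A4, A6}.

There are 4 undirected paths between A2 and A5; checking each against the conditioning set {A0, A1, A4, A6}:
Path 1: A2 ← A0 → A4 → A5
  A0 is a fork here and A0 is conditioned on, so the path is blocked at A0.
Path 2: A2 ← A0 → A4 → A6 ← A5
  A0 is a fork here and A0 is conditioned on, so the path is blocked at A0.
Path 3: A2 → A4 → A5
  A4 is a chain here and A4 is conditioned on, so the path is blocked at A4.
Path 4: A2 → A4 → A6 ← A5
  A4 is a chain here and A4 is conditioned on, so the path is blocked at A4.
Since every path is blocked, d-separation holds.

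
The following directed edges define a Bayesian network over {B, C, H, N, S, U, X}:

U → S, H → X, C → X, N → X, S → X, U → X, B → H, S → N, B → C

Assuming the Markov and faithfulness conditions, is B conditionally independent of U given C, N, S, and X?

We examine all 6 paths between B and U:
Path 1: B → H → X ← N ← S ← U
  N is a chain here and N is conditioned on, so the path is blocked at N.
Path 2: B → H → X ← U
  H is a chain and H is not conditioned on; X is a collider and X is conditioned on, which opens it — no node blocks this path, so it is active.
Path 3: B → H → X ← S ← U
  S is a chain here and S is conditioned on, so the path is blocked at S.
Path 4: B → C → X ← N ← S ← U
  C is a chain here and C is conditioned on, so the path is blocked at C.
Path 5: B → C → X ← U
  C is a chain here and C is conditioned on, so the path is blocked at C.
Path 6: B → C → X ← S ← U
  C is a chain here and C is conditioned on, so the path is blocked at C.
Since the path B → H → X ← U is active, B and U are not d-separated given {C, N, S, X}.

No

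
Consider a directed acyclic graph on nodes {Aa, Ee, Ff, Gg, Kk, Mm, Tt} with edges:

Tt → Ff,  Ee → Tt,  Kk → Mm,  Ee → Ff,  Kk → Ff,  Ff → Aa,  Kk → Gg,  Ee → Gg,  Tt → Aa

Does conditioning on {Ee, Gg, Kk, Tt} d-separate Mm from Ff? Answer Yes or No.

Yes

4 paths connect Mm and Ff; each must be blocked for d-separation to hold:
Path 1: Mm ← Kk → Ff
  Kk is a fork here and Kk is conditioned on, so the path is blocked at Kk.
Path 2: Mm ← Kk → Gg ← Ee → Tt → Aa ← Ff
  Kk is a fork here and Kk is conditioned on, so the path is blocked at Kk.
Path 3: Mm ← Kk → Gg ← Ee → Tt → Ff
  Kk is a fork here and Kk is conditioned on, so the path is blocked at Kk.
Path 4: Mm ← Kk → Gg ← Ee → Ff
  Kk is a fork here and Kk is conditioned on, so the path is blocked at Kk.
Every path is blocked, so Mm and Ff are d-separated given {Ee, Gg, Kk, Tt}.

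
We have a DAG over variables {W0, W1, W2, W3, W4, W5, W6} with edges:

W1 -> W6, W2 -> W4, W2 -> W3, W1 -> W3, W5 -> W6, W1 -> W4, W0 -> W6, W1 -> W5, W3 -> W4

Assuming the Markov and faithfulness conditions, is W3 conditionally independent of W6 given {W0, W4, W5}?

No

Enumerating the 6 paths from W3 to W6 and testing each for blocking by {W0, W4, W5}:
  1. W3 ← W2 → W4 ← W1 → W6 — W2:fork[open]; W4:collider[open]; W1:fork[open] ⇒ active
  2. W3 ← W2 → W4 ← W1 → W5 → W6 — W2:fork[open]; W4:collider[open]; W1:fork[open]; W5:chain[blocks] ⇒ blocked
  3. W3 → W4 ← W1 → W6 — W4:collider[open]; W1:fork[open] ⇒ active
  4. W3 → W4 ← W1 → W5 → W6 — W4:collider[open]; W1:fork[open]; W5:chain[blocks] ⇒ blocked
  5. W3 ← W1 → W6 — W1:fork[open] ⇒ active
  6. W3 ← W1 → W5 → W6 — W1:fork[open]; W5:chain[blocks] ⇒ blocked
At least one path is unblocked, so d-separation fails.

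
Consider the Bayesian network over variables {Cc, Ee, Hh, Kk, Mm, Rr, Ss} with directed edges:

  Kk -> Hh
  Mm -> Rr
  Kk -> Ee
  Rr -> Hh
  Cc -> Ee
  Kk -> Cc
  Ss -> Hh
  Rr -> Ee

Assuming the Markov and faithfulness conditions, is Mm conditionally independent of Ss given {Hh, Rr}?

Enumerating the 3 paths from Mm to Ss and testing each for blocking by {Hh, Rr}:
  1. Mm → Rr → Ee ← Kk → Hh ← Ss — Rr:chain[blocks]; Ee:collider[blocks]; Kk:fork[open]; Hh:collider[open] ⇒ blocked
  2. Mm → Rr → Ee ← Cc ← Kk → Hh ← Ss — Rr:chain[blocks]; Ee:collider[blocks]; Cc:chain[open]; Kk:fork[open]; Hh:collider[open] ⇒ blocked
  3. Mm → Rr → Hh ← Ss — Rr:chain[blocks]; Hh:collider[open] ⇒ blocked
Since every path is blocked, d-separation holds.

Yes — Mm and Ss are d-separated given {Hh, Rr}.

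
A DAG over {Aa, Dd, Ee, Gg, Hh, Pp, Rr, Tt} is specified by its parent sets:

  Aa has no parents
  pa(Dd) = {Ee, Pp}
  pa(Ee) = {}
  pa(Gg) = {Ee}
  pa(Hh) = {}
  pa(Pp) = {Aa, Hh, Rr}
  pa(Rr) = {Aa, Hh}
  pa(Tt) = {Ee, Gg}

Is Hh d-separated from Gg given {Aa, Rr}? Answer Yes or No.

Enumerating the 6 paths from Hh to Gg and testing each for blocking by {Aa, Rr}:
Path 1: Hh → Pp → Dd ← Ee → Tt ← Gg
  Dd is a collider here and neither Dd nor any of its descendants is conditioned on, so the collider stays closed — the path is blocked at Dd.
Path 2: Hh → Pp → Dd ← Ee → Gg
  Dd is a collider here and neither Dd nor any of its descendants is conditioned on, so the collider stays closed — the path is blocked at Dd.
Path 3: Hh → Rr → Pp → Dd ← Ee → Tt ← Gg
  Rr is a chain here and Rr is conditioned on, so the path is blocked at Rr.
Path 4: Hh → Rr → Pp → Dd ← Ee → Gg
  Rr is a chain here and Rr is conditioned on, so the path is blocked at Rr.
Path 5: Hh → Rr ← Aa → Pp → Dd ← Ee → Tt ← Gg
  Aa is a fork here and Aa is conditioned on, so the path is blocked at Aa.
Path 6: Hh → Rr ← Aa → Pp → Dd ← Ee → Gg
  Aa is a fork here and Aa is conditioned on, so the path is blocked at Aa.
Every path is blocked, so Hh and Gg are d-separated given {Aa, Rr}.

Yes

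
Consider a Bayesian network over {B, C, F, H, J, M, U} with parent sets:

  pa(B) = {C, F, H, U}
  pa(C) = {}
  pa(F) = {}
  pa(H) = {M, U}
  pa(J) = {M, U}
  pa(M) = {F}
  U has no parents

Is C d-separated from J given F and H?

Yes — C and J are d-separated given {F, H}.

Enumerating the 6 paths from C to J and testing each for blocking by {F, H}:
Path 1: C → B ← U → H ← M → J
  B is a collider here and neither B nor any of its descendants is conditioned on, so the collider stays closed — the path is blocked at B.
Path 2: C → B ← U → J
  B is a collider here and neither B nor any of its descendants is conditioned on, so the collider stays closed — the path is blocked at B.
Path 3: C → B ← H ← U → J
  B is a collider here and neither B nor any of its descendants is conditioned on, so the collider stays closed — the path is blocked at B.
Path 4: C → B ← H ← M → J
  B is a collider here and neither B nor any of its descendants is conditioned on, so the collider stays closed — the path is blocked at B.
Path 5: C → B ← F → M → H ← U → J
  B is a collider here and neither B nor any of its descendants is conditioned on, so the collider stays closed — the path is blocked at B.
Path 6: C → B ← F → M → J
  B is a collider here and neither B nor any of its descendants is conditioned on, so the collider stays closed — the path is blocked at B.
All paths are blocked; C ⊥ J | {F, H} holds.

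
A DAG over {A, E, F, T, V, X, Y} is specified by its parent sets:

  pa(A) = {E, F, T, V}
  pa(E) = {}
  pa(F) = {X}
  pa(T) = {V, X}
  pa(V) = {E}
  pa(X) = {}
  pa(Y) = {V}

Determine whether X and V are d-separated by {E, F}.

Yes — X and V are d-separated given {E, F}.

6 paths connect X and V; each must be blocked for d-separation to hold:
  1. X → F → A ← E → V — F:chain[blocks]; A:collider[blocks]; E:fork[blocks] ⇒ blocked
  2. X → F → A ← V — F:chain[blocks]; A:collider[blocks] ⇒ blocked
  3. X → F → A ← T ← V — F:chain[blocks]; A:collider[blocks]; T:chain[open] ⇒ blocked
  4. X → T ← V — T:collider[blocks] ⇒ blocked
  5. X → T → A ← E → V — T:chain[open]; A:collider[blocks]; E:fork[blocks] ⇒ blocked
  6. X → T → A ← V — T:chain[open]; A:collider[blocks] ⇒ blocked
Every path is blocked, so X and V are d-separated given {E, F}.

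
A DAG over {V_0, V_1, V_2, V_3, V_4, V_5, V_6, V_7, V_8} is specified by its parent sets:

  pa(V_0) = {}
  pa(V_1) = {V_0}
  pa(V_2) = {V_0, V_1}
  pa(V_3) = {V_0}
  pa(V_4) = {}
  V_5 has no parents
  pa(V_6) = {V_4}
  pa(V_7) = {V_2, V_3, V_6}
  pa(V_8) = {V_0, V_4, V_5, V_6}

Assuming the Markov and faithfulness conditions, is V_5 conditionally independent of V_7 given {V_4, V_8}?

5 paths connect V_5 and V_7; each must be blocked for d-separation to hold:
Path 1: V_5 → V_8 ← V_6 → V_7
  V_8 is a collider and V_8 is conditioned on, which opens it; V_6 is a fork and V_6 is not conditioned on — no node blocks this path, so it is active.
Path 2: V_5 → V_8 ← V_0 → V_1 → V_2 → V_7
  V_8 is a collider and V_8 is conditioned on, which opens it; V_0 is a fork and V_0 is not conditioned on; V_1 is a chain and V_1 is not conditioned on; V_2 is a chain and V_2 is not conditioned on — no node blocks this path, so it is active.
Path 3: V_5 → V_8 ← V_0 → V_2 → V_7
  V_8 is a collider and V_8 is conditioned on, which opens it; V_0 is a fork and V_0 is not conditioned on; V_2 is a chain and V_2 is not conditioned on — no node blocks this path, so it is active.
Path 4: V_5 → V_8 ← V_0 → V_3 → V_7
  V_8 is a collider and V_8 is conditioned on, which opens it; V_0 is a fork and V_0 is not conditioned on; V_3 is a chain and V_3 is not conditioned on — no node blocks this path, so it is active.
Path 5: V_5 → V_8 ← V_4 → V_6 → V_7
  V_4 is a fork here and V_4 is conditioned on, so the path is blocked at V_4.
Since the path V_5 → V_8 ← V_6 → V_7 is active, V_5 and V_7 are not d-separated given {V_4, V_8}.

No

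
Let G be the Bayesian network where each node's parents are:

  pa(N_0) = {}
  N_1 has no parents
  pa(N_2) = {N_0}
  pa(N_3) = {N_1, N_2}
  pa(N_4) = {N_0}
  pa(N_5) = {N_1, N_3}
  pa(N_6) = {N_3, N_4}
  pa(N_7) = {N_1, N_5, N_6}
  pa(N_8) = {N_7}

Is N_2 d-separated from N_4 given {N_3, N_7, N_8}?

6 paths connect N_2 and N_4; each must be blocked for d-separation to hold:
Path 1: N_2 ← N_0 → N_4
  N_0 is a fork and N_0 is not conditioned on — no node blocks this path, so it is active.
Path 2: N_2 → N_3 → N_5 → N_7 ← N_6 ← N_4
  N_3 is a chain here and N_3 is conditioned on, so the path is blocked at N_3.
Path 3: N_2 → N_3 → N_5 ← N_1 → N_7 ← N_6 ← N_4
  N_3 is a chain here and N_3 is conditioned on, so the path is blocked at N_3.
Path 4: N_2 → N_3 → N_6 ← N_4
  N_3 is a chain here and N_3 is conditioned on, so the path is blocked at N_3.
Path 5: N_2 → N_3 ← N_1 → N_7 ← N_6 ← N_4
  N_3 is a collider and N_3 is conditioned on, which opens it; N_1 is a fork and N_1 is not conditioned on; N_7 is a collider and N_7 is conditioned on, which opens it; N_6 is a chain and N_6 is not conditioned on — no node blocks this path, so it is active.
Path 6: N_2 → N_3 ← N_1 → N_5 → N_7 ← N_6 ← N_4
  N_3 is a collider and N_3 is conditioned on, which opens it; N_1 is a fork and N_1 is not conditioned on; N_5 is a chain and N_5 is not conditioned on; N_7 is a collider and N_7 is conditioned on, which opens it; N_6 is a chain and N_6 is not conditioned on — no node blocks this path, so it is active.
At least one path is unblocked, so d-separation fails.

No — N_2 and N_4 are not d-separated given {N_3, N_7, N_8}.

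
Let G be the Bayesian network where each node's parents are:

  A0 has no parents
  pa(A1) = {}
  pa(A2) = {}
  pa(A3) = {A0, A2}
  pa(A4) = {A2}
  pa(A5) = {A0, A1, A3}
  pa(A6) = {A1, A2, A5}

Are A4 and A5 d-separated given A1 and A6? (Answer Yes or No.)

No

We examine all 4 paths between A4 and A5:
Path 1: A4 ← A2 → A3 → A5
  A2 is a fork and A2 is not conditioned on; A3 is a chain and A3 is not conditioned on — no node blocks this path, so it is active.
Path 2: A4 ← A2 → A3 ← A0 → A5
  A2 is a fork and A2 is not conditioned on; A3 is a collider and its descendant A6 is conditioned on, which opens it; A0 is a fork and A0 is not conditioned on — no node blocks this path, so it is active.
Path 3: A4 ← A2 → A6 ← A5
  A2 is a fork and A2 is not conditioned on; A6 is a collider and A6 is conditioned on, which opens it — no node blocks this path, so it is active.
Path 4: A4 ← A2 → A6 ← A1 → A5
  A1 is a fork here and A1 is conditioned on, so the path is blocked at A1.
Since the path A4 ← A2 → A3 → A5 is active, A4 and A5 are not d-separated given {A1, A6}.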